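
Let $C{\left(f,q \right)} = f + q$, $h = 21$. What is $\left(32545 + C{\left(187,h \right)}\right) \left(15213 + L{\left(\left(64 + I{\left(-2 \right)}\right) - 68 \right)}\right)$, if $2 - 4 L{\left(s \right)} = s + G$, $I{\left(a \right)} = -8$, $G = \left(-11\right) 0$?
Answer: $\frac{996772049}{2} \approx 4.9839 \cdot 10^{8}$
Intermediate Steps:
$G = 0$
$L{\left(s \right)} = \frac{1}{2} - \frac{s}{4}$ ($L{\left(s \right)} = \frac{1}{2} - \frac{s + 0}{4} = \frac{1}{2} - \frac{s}{4}$)
$\left(32545 + C{\left(187,h \right)}\right) \left(15213 + L{\left(\left(64 + I{\left(-2 \right)}\right) - 68 \right)}\right) = \left(32545 + \left(187 + 21\right)\right) \left(15213 - \left(- \frac{1}{2} + \frac{\left(64 - 8\right) - 68}{4}\right)\right) = \left(32545 + 208\right) \left(15213 - \left(- \frac{1}{2} + \frac{56 - 68}{4}\right)\right) = 32753 \left(15213 + \left(\frac{1}{2} - -3\right)\right) = 32753 \left(15213 + \left(\frac{1}{2} + 3\right)\right) = 32753 \left(15213 + \frac{7}{2}\right) = 32753 \cdot \frac{30433}{2} = \frac{996772049}{2}$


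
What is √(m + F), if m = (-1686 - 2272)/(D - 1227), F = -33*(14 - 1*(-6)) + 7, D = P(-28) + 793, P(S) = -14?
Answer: I*√2020102/56 ≈ 25.38*I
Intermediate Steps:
D = 779 (D = -14 + 793 = 779)
F = -653 (F = -33*(14 + 6) + 7 = -33*20 + 7 = -660 + 7 = -653)
m = 1979/224 (m = (-1686 - 2272)/(779 - 1227) = -3958/(-448) = -3958*(-1/448) = 1979/224 ≈ 8.8348)
√(m + F) = √(1979/224 - 653) = √(-144293/224) = I*√2020102/56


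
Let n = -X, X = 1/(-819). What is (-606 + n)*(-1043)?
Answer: 73950637/117 ≈ 6.3206e+5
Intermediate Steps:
X = -1/819 ≈ -0.0012210
n = 1/819 (n = -1*(-1/819) = 1/819 ≈ 0.0012210)
(-606 + n)*(-1043) = (-606 + 1/819)*(-1043) = -496313/819*(-1043) = 73950637/117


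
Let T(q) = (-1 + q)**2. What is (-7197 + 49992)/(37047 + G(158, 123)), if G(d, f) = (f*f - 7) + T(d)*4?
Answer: 2853/10051 ≈ 0.28385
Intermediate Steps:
G(d, f) = -7 + f**2 + 4*(-1 + d)**2 (G(d, f) = (f*f - 7) + (-1 + d)**2*4 = (f**2 - 7) + 4*(-1 + d)**2 = (-7 + f**2) + 4*(-1 + d)**2 = -7 + f**2 + 4*(-1 + d)**2)
(-7197 + 49992)/(37047 + G(158, 123)) = (-7197 + 49992)/(37047 + (-7 + 123**2 + 4*(-1 + 158)**2)) = 42795/(37047 + (-7 + 15129 + 4*157**2)) = 42795/(37047 + (-7 + 15129 + 4*24649)) = 42795/(37047 + (-7 + 15129 + 98596)) = 42795/(37047 + 113718) = 42795/150765 = 42795*(1/150765) = 2853/10051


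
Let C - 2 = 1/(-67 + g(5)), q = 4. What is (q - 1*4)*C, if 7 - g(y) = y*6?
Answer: 0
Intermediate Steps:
g(y) = 7 - 6*y (g(y) = 7 - y*6 = 7 - 6*y)
C = 179/90 (C = 2 + 1/(-67 + (7 - 6*5)) = 2 + 1/(-67 + (7 - 30)) = 2 + 1/(-67 - 23) = 2 + 1/(-90) = 2 - 1/90 = 179/90 ≈ 1.9889)
(q - 1*4)*C = (4 - 1*4)*(179/90) = (4 - 4)*(179/90) = 0*(179/90) = 0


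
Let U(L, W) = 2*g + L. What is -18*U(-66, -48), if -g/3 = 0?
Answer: 1188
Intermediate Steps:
g = 0 (g = -3*0 = 0)
U(L, W) = L (U(L, W) = 2*0 + L = 0 + L = L)
-18*U(-66, -48) = -18*(-66) = 1188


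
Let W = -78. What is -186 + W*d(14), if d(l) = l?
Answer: -1278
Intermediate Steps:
-186 + W*d(14) = -186 - 78*14 = -186 - 1092 = -1278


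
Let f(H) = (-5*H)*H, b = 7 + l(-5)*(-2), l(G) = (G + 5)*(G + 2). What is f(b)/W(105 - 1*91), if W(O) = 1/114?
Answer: -27930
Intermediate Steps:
l(G) = (2 + G)*(5 + G) (l(G) = (5 + G)*(2 + G) = (2 + G)*(5 + G))
W(O) = 1/114
b = 7 (b = 7 + (10 + (-5)² + 7*(-5))*(-2) = 7 + (10 + 25 - 35)*(-2) = 7 + 0*(-2) = 7 + 0 = 7)
f(H) = -5*H²
f(b)/W(105 - 1*91) = (-5*7²)/(1/114) = -5*49*114 = -245*114 = -27930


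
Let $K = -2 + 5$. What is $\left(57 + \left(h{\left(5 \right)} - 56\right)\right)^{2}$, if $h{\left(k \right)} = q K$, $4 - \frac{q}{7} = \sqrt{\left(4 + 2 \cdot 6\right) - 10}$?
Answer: $9871 - 3570 \sqrt{6} \approx 1126.3$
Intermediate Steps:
$K = 3$
$q = 28 - 7 \sqrt{6}$ ($q = 28 - 7 \sqrt{\left(4 + 2 \cdot 6\right) - 10} = 28 - 7 \sqrt{\left(4 + 12\right) - 10} = 28 - 7 \sqrt{16 - 10} = 28 - 7 \sqrt{6} \approx 10.854$)
$h{\left(k \right)} = 84 - 21 \sqrt{6}$ ($h{\left(k \right)} = \left(28 - 7 \sqrt{6}\right) 3 = 84 - 21 \sqrt{6}$)
$\left(57 + \left(h{\left(5 \right)} - 56\right)\right)^{2} = \left(57 + \left(\left(84 - 21 \sqrt{6}\right) - 56\right)\right)^{2} = \left(57 - \left(-28 + 21 \sqrt{6}\right)\right)^{2} = \left(57 + \left(28 - 21 \sqrt{6}\right)\right)^{2} = \left(85 - 21 \sqrt{6}\right)^{2}$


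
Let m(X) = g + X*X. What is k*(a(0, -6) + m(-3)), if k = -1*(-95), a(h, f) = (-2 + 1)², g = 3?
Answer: 1235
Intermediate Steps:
a(h, f) = 1 (a(h, f) = (-1)² = 1)
m(X) = 3 + X² (m(X) = 3 + X*X = 3 + X²)
k = 95
k*(a(0, -6) + m(-3)) = 95*(1 + (3 + (-3)²)) = 95*(1 + (3 + 9)) = 95*(1 + 12) = 95*13 = 1235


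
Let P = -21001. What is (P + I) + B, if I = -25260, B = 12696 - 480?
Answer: -34045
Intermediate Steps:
B = 12216
(P + I) + B = (-21001 - 25260) + 12216 = -46261 + 12216 = -34045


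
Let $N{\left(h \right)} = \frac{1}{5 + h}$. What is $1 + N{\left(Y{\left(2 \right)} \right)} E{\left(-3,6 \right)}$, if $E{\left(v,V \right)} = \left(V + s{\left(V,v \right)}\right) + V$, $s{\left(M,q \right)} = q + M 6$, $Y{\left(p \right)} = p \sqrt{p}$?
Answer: $\frac{242}{17} - \frac{90 \sqrt{2}}{17} \approx 6.7483$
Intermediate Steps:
$Y{\left(p \right)} = p^{\frac{3}{2}}$
$s{\left(M,q \right)} = q + 6 M$
$E{\left(v,V \right)} = v + 8 V$ ($E{\left(v,V \right)} = \left(V + \left(v + 6 V\right)\right) + V = \left(v + 7 V\right) + V = v + 8 V$)
$1 + N{\left(Y{\left(2 \right)} \right)} E{\left(-3,6 \right)} = 1 + \frac{-3 + 8 \cdot 6}{5 + 2^{\frac{3}{2}}} = 1 + \frac{-3 + 48}{5 + 2 \sqrt{2}} = 1 + \frac{1}{5 + 2 \sqrt{2}} \cdot 45 = 1 + \frac{45}{5 + 2 \sqrt{2}}$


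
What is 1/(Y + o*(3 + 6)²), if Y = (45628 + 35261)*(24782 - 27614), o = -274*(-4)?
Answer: -1/228988872 ≈ -4.3670e-9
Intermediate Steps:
o = 1096
Y = -229077648 (Y = 80889*(-2832) = -229077648)
1/(Y + o*(3 + 6)²) = 1/(-229077648 + 1096*(3 + 6)²) = 1/(-229077648 + 1096*9²) = 1/(-229077648 + 1096*81) = 1/(-229077648 + 88776) = 1/(-228988872) = -1/228988872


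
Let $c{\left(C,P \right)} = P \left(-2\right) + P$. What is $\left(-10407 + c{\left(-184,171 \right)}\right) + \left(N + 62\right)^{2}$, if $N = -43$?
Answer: $-10217$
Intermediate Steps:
$c{\left(C,P \right)} = - P$ ($c{\left(C,P \right)} = - 2 P + P = - P$)
$\left(-10407 + c{\left(-184,171 \right)}\right) + \left(N + 62\right)^{2} = \left(-10407 - 171\right) + \left(-43 + 62\right)^{2} = \left(-10407 - 171\right) + 19^{2} = -10578 + 361 = -10217$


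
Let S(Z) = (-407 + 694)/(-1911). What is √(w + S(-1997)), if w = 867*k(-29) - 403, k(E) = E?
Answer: I*√1903929027/273 ≈ 159.83*I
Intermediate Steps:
S(Z) = -41/273 (S(Z) = 287*(-1/1911) = -41/273)
w = -25546 (w = 867*(-29) - 403 = -25143 - 403 = -25546)
√(w + S(-1997)) = √(-25546 - 41/273) = √(-6974099/273) = I*√1903929027/273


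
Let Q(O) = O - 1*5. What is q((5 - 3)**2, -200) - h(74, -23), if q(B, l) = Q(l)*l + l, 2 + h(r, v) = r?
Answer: 40728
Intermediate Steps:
Q(O) = -5 + O (Q(O) = O - 5 = -5 + O)
h(r, v) = -2 + r
q(B, l) = l + l*(-5 + l) (q(B, l) = (-5 + l)*l + l = l*(-5 + l) + l = l + l*(-5 + l))
q((5 - 3)**2, -200) - h(74, -23) = -200*(-4 - 200) - (-2 + 74) = -200*(-204) - 1*72 = 40800 - 72 = 40728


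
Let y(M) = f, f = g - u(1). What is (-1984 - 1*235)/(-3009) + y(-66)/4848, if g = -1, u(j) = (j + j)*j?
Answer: 3582895/4862544 ≈ 0.73684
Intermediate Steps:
u(j) = 2*j**2 (u(j) = (2*j)*j = 2*j**2)
f = -3 (f = -1 - 2*1**2 = -1 - 2 = -3)
y(M) = -3
(-1984 - 1*235)/(-3009) + y(-66)/4848 = (-1984 - 1*235)/(-3009) - 3/4848 = (-1984 - 235)*(-1/3009) - 3*1/4848 = -2219*(-1/3009) - 1/1616 = 2219/3009 - 1/1616 = 3582895/4862544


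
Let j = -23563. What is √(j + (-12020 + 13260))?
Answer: I*√22323 ≈ 149.41*I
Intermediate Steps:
√(j + (-12020 + 13260)) = √(-23563 + (-12020 + 13260)) = √(-23563 + 1240) = √(-22323) = I*√22323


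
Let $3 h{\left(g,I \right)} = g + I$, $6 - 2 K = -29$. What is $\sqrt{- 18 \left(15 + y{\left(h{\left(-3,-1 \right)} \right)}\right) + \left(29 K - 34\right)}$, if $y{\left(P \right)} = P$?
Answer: $\frac{\sqrt{910}}{2} \approx 15.083$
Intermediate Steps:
$K = \frac{35}{2}$ ($K = 3 - - \frac{29}{2} = 3 + \frac{29}{2} = \frac{35}{2} \approx 17.5$)
$h{\left(g,I \right)} = \frac{I}{3} + \frac{g}{3}$ ($h{\left(g,I \right)} = \frac{g + I}{3} = \frac{I + g}{3} = \frac{I}{3} + \frac{g}{3}$)
$\sqrt{- 18 \left(15 + y{\left(h{\left(-3,-1 \right)} \right)}\right) + \left(29 K - 34\right)} = \sqrt{- 18 \left(15 + \left(\frac{1}{3} \left(-1\right) + \frac{1}{3} \left(-3\right)\right)\right) + \left(29 \cdot \frac{35}{2} - 34\right)} = \sqrt{- 18 \left(15 - \frac{4}{3}\right) + \left(\frac{1015}{2} - 34\right)} = \sqrt{- 18 \left(15 - \frac{4}{3}\right) + \frac{947}{2}} = \sqrt{\left(-18\right) \frac{41}{3} + \frac{947}{2}} = \sqrt{-246 + \frac{947}{2}} = \sqrt{\frac{455}{2}} = \frac{\sqrt{910}}{2}$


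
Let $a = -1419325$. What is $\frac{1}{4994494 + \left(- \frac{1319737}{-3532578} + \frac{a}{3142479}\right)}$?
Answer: $\frac{3700350726954}{18481379214790570667} \approx 2.0022 \cdot 10^{-7}$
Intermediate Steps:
$\frac{1}{4994494 + \left(- \frac{1319737}{-3532578} + \frac{a}{3142479}\right)} = \frac{1}{4994494 - \left(- \frac{1319737}{3532578} + \frac{1419325}{3142479}\right)} = \frac{1}{4994494 - \frac{288876820609}{3700350726954}} = \frac{1}{\frac{18481379214790570667}{3700350726954}} = \frac{3700350726954}{18481379214790570667}$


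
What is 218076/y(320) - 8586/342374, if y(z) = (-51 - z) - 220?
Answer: -12444771125/33723839 ≈ -369.02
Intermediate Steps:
y(z) = -271 - z
218076/y(320) - 8586/342374 = 218076/(-271 - 1*320) - 8586/342374 = 218076/(-271 - 320) - 8586*1/342374 = 218076/(-591) - 4293/171187 = 218076*(-1/591) - 4293/171187 = -72692/197 - 4293/171187 = -12444771125/33723839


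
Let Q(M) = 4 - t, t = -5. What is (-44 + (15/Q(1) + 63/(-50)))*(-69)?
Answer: 150397/50 ≈ 3007.9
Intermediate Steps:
Q(M) = 9 (Q(M) = 4 - 1*(-5) = 4 + 5 = 9)
(-44 + (15/Q(1) + 63/(-50)))*(-69) = (-44 + (15/9 + 63/(-50)))*(-69) = (-44 + (15*(⅑) + 63*(-1/50)))*(-69) = (-44 + (5/3 - 63/50))*(-69) = (-44 + 61/150)*(-69) = -6539/150*(-69) = 150397/50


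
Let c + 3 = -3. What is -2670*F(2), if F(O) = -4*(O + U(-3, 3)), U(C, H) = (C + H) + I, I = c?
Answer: -42720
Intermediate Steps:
c = -6 (c = -3 - 3 = -6)
I = -6
U(C, H) = -6 + C + H (U(C, H) = (C + H) - 6 = -6 + C + H)
F(O) = 24 - 4*O (F(O) = -4*(O + (-6 - 3 + 3)) = -4*(O - 6) = -4*(-6 + O) = 24 - 4*O)
-2670*F(2) = -2670*(24 - 4*2) = -2670*(24 - 8) = -2670*16 = -42720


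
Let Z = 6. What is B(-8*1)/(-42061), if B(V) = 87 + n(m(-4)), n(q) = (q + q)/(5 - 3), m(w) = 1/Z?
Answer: -523/252366 ≈ -0.0020724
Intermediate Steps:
m(w) = ⅙ (m(w) = 1/6 = ⅙)
n(q) = q (n(q) = (2*q)/2 = (2*q)*(½) = q)
B(V) = 523/6 (B(V) = 87 + ⅙ = 523/6)
B(-8*1)/(-42061) = (523/6)/(-42061) = (523/6)*(-1/42061) = -523/252366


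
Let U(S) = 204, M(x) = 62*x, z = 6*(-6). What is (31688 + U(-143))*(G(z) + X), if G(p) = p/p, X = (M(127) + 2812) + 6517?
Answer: 548669968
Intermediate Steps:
z = -36
X = 17203 (X = (62*127 + 2812) + 6517 = (7874 + 2812) + 6517 = 10686 + 6517 = 17203)
G(p) = 1
(31688 + U(-143))*(G(z) + X) = (31688 + 204)*(1 + 17203) = 31892*17204 = 548669968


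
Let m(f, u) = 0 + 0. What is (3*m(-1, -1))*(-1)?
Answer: 0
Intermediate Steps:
m(f, u) = 0
(3*m(-1, -1))*(-1) = (3*0)*(-1) = 0*(-1) = 0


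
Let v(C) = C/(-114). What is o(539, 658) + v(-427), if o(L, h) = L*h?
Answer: 40431895/114 ≈ 3.5467e+5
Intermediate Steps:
v(C) = -C/114 (v(C) = C*(-1/114) = -C/114)
o(539, 658) + v(-427) = 539*658 - 1/114*(-427) = 354662 + 427/114 = 40431895/114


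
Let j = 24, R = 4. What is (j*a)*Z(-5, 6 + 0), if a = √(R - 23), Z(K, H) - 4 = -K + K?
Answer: 96*I*√19 ≈ 418.45*I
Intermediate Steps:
Z(K, H) = 4 (Z(K, H) = 4 + (-K + K) = 4 + 0 = 4)
a = I*√19 (a = √(4 - 23) = √(-19) = I*√19 ≈ 4.3589*I)
(j*a)*Z(-5, 6 + 0) = (24*(I*√19))*4 = (24*I*√19)*4 = 96*I*√19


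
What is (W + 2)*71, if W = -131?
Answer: -9159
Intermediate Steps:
(W + 2)*71 = (-131 + 2)*71 = -129*71 = -9159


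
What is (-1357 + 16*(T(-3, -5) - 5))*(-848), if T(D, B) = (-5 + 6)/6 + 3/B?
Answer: 18366832/15 ≈ 1.2245e+6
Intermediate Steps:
T(D, B) = ⅙ + 3/B (T(D, B) = 1*(⅙) + 3/B = ⅙ + 3/B)
(-1357 + 16*(T(-3, -5) - 5))*(-848) = (-1357 + 16*((⅙)*(18 - 5)/(-5) - 5))*(-848) = (-1357 + 16*((⅙)*(-⅕)*13 - 5))*(-848) = (-1357 + 16*(-13/30 - 5))*(-848) = (-1357 + 16*(-163/30))*(-848) = (-1357 - 1304/15)*(-848) = -21659/15*(-848) = 18366832/15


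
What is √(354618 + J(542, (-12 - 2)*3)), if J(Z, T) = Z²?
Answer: √648382 ≈ 805.22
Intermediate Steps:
√(354618 + J(542, (-12 - 2)*3)) = √(354618 + 542²) = √(354618 + 293764) = √648382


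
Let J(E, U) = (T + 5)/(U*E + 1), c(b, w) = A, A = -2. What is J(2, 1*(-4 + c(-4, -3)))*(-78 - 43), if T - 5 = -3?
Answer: 77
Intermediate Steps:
T = 2 (T = 5 - 3 = 2)
c(b, w) = -2
J(E, U) = 7/(1 + E*U) (J(E, U) = (2 + 5)/(U*E + 1) = 7/(E*U + 1) = 7/(1 + E*U))
J(2, 1*(-4 + c(-4, -3)))*(-78 - 43) = (7/(1 + 2*(1*(-4 - 2))))*(-78 - 43) = (7/(1 + 2*(1*(-6))))*(-121) = (7/(1 + 2*(-6)))*(-121) = (7/(1 - 12))*(-121) = (7/(-11))*(-121) = (7*(-1/11))*(-121) = -7/11*(-121) = 77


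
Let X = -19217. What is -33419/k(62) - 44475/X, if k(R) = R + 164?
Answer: -632161573/4343042 ≈ -145.56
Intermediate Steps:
k(R) = 164 + R
-33419/k(62) - 44475/X = -33419/(164 + 62) - 44475/(-19217) = -33419/226 - 44475*(-1/19217) = -33419*1/226 + 44475/19217 = -33419/226 + 44475/19217 = -632161573/4343042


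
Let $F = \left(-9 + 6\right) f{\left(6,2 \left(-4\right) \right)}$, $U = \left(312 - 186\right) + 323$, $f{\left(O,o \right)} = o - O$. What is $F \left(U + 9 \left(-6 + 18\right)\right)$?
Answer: $23394$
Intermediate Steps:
$U = 449$ ($U = 126 + 323 = 449$)
$F = 42$ ($F = \left(-9 + 6\right) \left(2 \left(-4\right) - 6\right) = - 3 \left(-8 - 6\right) = \left(-3\right) \left(-14\right) = 42$)
$F \left(U + 9 \left(-6 + 18\right)\right) = 42 \left(449 + 9 \left(-6 + 18\right)\right) = 42 \left(449 + 9 \cdot 12\right) = 42 \left(449 + 108\right) = 42 \cdot 557 = 23394$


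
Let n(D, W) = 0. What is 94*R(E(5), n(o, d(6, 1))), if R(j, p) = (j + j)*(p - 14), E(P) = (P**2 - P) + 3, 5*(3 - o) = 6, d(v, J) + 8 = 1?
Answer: -60536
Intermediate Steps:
d(v, J) = -7 (d(v, J) = -8 + 1 = -7)
o = 9/5 (o = 3 - 1/5*6 = 3 - 6/5 = 9/5 ≈ 1.8000)
E(P) = 3 + P**2 - P
R(j, p) = 2*j*(-14 + p) (R(j, p) = (2*j)*(-14 + p) = 2*j*(-14 + p))
94*R(E(5), n(o, d(6, 1))) = 94*(2*(3 + 5**2 - 1*5)*(-14 + 0)) = 94*(2*(3 + 25 - 5)*(-14)) = 94*(2*23*(-14)) = 94*(-644) = -60536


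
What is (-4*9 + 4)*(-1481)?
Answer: 47392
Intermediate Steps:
(-4*9 + 4)*(-1481) = (-36 + 4)*(-1481) = -32*(-1481) = 47392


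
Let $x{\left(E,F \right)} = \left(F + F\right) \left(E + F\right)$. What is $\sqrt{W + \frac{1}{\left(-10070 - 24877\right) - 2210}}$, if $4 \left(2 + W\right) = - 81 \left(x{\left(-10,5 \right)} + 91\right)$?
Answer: $\frac{i \sqrt{4596159527149}}{74314} \approx 28.849 i$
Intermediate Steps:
$x{\left(E,F \right)} = 2 F \left(E + F\right)$
$W = - \frac{3329}{4}$ ($W = -2 + \frac{\left(-81\right) \left(2 \cdot 5 \left(-10 + 5\right) + 91\right)}{4} = -2 + \frac{\left(-81\right) \left(2 \cdot 5 \left(-5\right) + 91\right)}{4} = -2 + \frac{\left(-81\right) \left(-50 + 91\right)}{4} = -2 + \frac{\left(-81\right) 41}{4} = -2 + \frac{1}{4} \left(-3321\right) = -2 - \frac{3321}{4} = - \frac{3329}{4} \approx -832.25$)
$\sqrt{W + \frac{1}{\left(-10070 - 24877\right) - 2210}} = \sqrt{- \frac{3329}{4} + \frac{1}{\left(-10070 - 24877\right) - 2210}} = \sqrt{- \frac{3329}{4} + \frac{1}{-34947 - 2210}} = \sqrt{- \frac{3329}{4} + \frac{1}{-37157}} = \sqrt{- \frac{3329}{4} - \frac{1}{37157}} = \sqrt{- \frac{123695657}{148628}} = \frac{i \sqrt{4596159527149}}{74314}$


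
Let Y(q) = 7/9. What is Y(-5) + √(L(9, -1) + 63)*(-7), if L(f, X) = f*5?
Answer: 7/9 - 42*√3 ≈ -71.968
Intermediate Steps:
Y(q) = 7/9 (Y(q) = 7*(⅑) = 7/9)
L(f, X) = 5*f
Y(-5) + √(L(9, -1) + 63)*(-7) = 7/9 + √(5*9 + 63)*(-7) = 7/9 + √(45 + 63)*(-7) = 7/9 + √108*(-7) = 7/9 + (6*√3)*(-7) = 7/9 - 42*√3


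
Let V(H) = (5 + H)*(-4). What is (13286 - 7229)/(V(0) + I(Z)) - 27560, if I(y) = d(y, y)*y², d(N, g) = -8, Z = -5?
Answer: -6069257/220 ≈ -27588.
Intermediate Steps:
I(y) = -8*y²
V(H) = -20 - 4*H
(13286 - 7229)/(V(0) + I(Z)) - 27560 = (13286 - 7229)/((-20 - 4*0) - 8*(-5)²) - 27560 = 6057/((-20 + 0) - 8*25) - 27560 = 6057/(-20 - 200) - 27560 = 6057/(-220) - 27560 = 6057*(-1/220) - 27560 = -6057/220 - 27560 = -6069257/220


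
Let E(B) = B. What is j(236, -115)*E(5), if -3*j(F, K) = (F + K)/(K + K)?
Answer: 121/138 ≈ 0.87681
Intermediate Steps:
j(F, K) = -(F + K)/(6*K) (j(F, K) = -(F + K)/(3*(K + K)) = -(F + K)/(3*(2*K)) = -(F + K)*1/(2*K)/3 = -(F + K)/(6*K))
j(236, -115)*E(5) = ((1/6)*(-1*236 - 1*(-115))/(-115))*5 = ((1/6)*(-1/115)*(-236 + 115))*5 = ((1/6)*(-1/115)*(-121))*5 = (121/690)*5 = 121/138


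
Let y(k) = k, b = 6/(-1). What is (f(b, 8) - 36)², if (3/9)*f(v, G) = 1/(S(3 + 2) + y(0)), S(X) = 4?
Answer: 19881/16 ≈ 1242.6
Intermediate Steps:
b = -6 (b = 6*(-1) = -6)
f(v, G) = ¾ (f(v, G) = 3/(4 + 0) = 3/4 = 3*(¼) = ¾)
(f(b, 8) - 36)² = (¾ - 36)² = (-141/4)² = 19881/16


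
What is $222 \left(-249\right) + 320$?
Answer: $-54958$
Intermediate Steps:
$222 \left(-249\right) + 320 = -55278 + 320 = -54958$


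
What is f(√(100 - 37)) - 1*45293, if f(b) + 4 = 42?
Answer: -45255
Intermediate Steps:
f(b) = 38 (f(b) = -4 + 42 = 38)
f(√(100 - 37)) - 1*45293 = 38 - 1*45293 = 38 - 45293 = -45255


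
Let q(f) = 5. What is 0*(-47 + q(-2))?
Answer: 0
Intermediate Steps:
0*(-47 + q(-2)) = 0*(-47 + 5) = 0*(-42) = 0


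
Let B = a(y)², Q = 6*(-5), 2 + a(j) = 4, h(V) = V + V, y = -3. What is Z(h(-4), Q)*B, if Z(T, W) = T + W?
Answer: -152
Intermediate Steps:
h(V) = 2*V
a(j) = 2 (a(j) = -2 + 4 = 2)
Q = -30
B = 4 (B = 2² = 4)
Z(h(-4), Q)*B = (2*(-4) - 30)*4 = (-8 - 30)*4 = -38*4 = -152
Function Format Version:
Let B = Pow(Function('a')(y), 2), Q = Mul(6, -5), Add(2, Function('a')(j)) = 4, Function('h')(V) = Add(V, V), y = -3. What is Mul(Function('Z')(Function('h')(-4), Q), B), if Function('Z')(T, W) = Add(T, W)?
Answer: -152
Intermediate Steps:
Function('h')(V) = Mul(2, V)
Function('a')(j) = 2 (Function('a')(j) = Add(-2, 4) = 2)
Q = -30
B = 4 (B = Pow(2, 2) = 4)
Mul(Function('Z')(Function('h')(-4), Q), B) = Mul(Add(Mul(2, -4), -30), 4) = Mul(Add(-8, -30), 4) = Mul(-38, 4) = -152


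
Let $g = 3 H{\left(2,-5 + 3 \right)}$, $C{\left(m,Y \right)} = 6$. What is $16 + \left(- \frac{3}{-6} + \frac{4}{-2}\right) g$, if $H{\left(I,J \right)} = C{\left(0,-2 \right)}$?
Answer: $-11$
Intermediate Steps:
$H{\left(I,J \right)} = 6$
$g = 18$ ($g = 3 \cdot 6 = 18$)
$16 + \left(- \frac{3}{-6} + \frac{4}{-2}\right) g = 16 + \left(- \frac{3}{-6} + \frac{4}{-2}\right) 18 = 16 + \left(\left(-3\right) \left(- \frac{1}{6}\right) + 4 \left(- \frac{1}{2}\right)\right) 18 = 16 + \left(\frac{1}{2} - 2\right) 18 = 16 - 27 = -11$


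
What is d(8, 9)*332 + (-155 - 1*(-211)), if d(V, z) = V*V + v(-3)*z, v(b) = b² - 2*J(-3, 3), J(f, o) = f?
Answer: 66124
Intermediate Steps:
v(b) = 6 + b² (v(b) = b² - 2*(-3) = b² + 6 = 6 + b²)
d(V, z) = V² + 15*z (d(V, z) = V*V + (6 + (-3)²)*z = V² + (6 + 9)*z = V² + 15*z)
d(8, 9)*332 + (-155 - 1*(-211)) = (8² + 15*9)*332 + (-155 - 1*(-211)) = (64 + 135)*332 + (-155 + 211) = 199*332 + 56 = 66068 + 56 = 66124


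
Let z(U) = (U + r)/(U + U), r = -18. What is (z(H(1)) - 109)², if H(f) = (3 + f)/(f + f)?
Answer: 12769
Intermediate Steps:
H(f) = (3 + f)/(2*f) (H(f) = (3 + f)/((2*f)) = (3 + f)*(1/(2*f)) = (3 + f)/(2*f))
z(U) = (-18 + U)/(2*U) (z(U) = (U - 18)/(U + U) = (-18 + U)/((2*U)) = (-18 + U)*(1/(2*U)) = (-18 + U)/(2*U))
(z(H(1)) - 109)² = ((-18 + (½)*(3 + 1)/1)/(2*(((½)*(3 + 1)/1))) - 109)² = ((-18 + (½)*1*4)/(2*(((½)*1*4))) - 109)² = ((½)*(-18 + 2)/2 - 109)² = ((½)*(½)*(-16) - 109)² = (-4 - 109)² = (-113)² = 12769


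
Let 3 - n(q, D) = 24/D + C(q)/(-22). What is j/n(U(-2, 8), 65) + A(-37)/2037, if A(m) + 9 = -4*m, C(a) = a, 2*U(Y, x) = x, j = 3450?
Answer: 5025049279/4096407 ≈ 1226.7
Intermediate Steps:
U(Y, x) = x/2
A(m) = -9 - 4*m
n(q, D) = 3 - 24/D + q/22 (n(q, D) = 3 - (24/D + q/(-22)) = 3 - (24/D + q*(-1/22)) = 3 - (24/D - q/22) = 3 + (-24/D + q/22) = 3 - 24/D + q/22)
j/n(U(-2, 8), 65) + A(-37)/2037 = 3450/(3 - 24/65 + ((½)*8)/22) + (-9 - 4*(-37))/2037 = 3450/(3 - 24*1/65 + (1/22)*4) + (-9 + 148)*(1/2037) = 3450/(3 - 24/65 + 2/11) + 139*(1/2037) = 3450/(2011/715) + 139/2037 = 3450*(715/2011) + 139/2037 = 2466750/2011 + 139/2037 = 5025049279/4096407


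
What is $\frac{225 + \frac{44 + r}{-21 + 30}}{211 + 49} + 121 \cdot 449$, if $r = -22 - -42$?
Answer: $\frac{127131949}{2340} \approx 54330.0$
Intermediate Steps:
$r = 20$ ($r = -22 + 42 = 20$)
$\frac{225 + \frac{44 + r}{-21 + 30}}{211 + 49} + 121 \cdot 449 = \frac{225 + \frac{44 + 20}{-21 + 30}}{211 + 49} + 121 \cdot 449 = \frac{225 + \frac{64}{9}}{260} + 54329 = \left(225 + 64 \cdot \frac{1}{9}\right) \frac{1}{260} + 54329 = \left(225 + \frac{64}{9}\right) \frac{1}{260} + 54329 = \frac{2089}{9} \cdot \frac{1}{260} + 54329 = \frac{2089}{2340} + 54329 = \frac{127131949}{2340}$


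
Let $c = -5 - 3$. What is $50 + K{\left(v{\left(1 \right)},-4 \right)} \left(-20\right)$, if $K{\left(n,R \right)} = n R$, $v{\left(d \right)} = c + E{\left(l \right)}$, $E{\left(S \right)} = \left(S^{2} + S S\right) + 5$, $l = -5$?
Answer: $3810$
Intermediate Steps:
$c = -8$ ($c = -5 - 3 = -8$)
$E{\left(S \right)} = 5 + 2 S^{2}$ ($E{\left(S \right)} = \left(S^{2} + S^{2}\right) + 5 = 2 S^{2} + 5 = 5 + 2 S^{2}$)
$v{\left(d \right)} = 47$ ($v{\left(d \right)} = -8 + \left(5 + 2 \left(-5\right)^{2}\right) = -8 + \left(5 + 2 \cdot 25\right) = -8 + \left(5 + 50\right) = -8 + 55 = 47$)
$K{\left(n,R \right)} = R n$
$50 + K{\left(v{\left(1 \right)},-4 \right)} \left(-20\right) = 50 + \left(-4\right) 47 \left(-20\right) = 50 - -3760 = 50 + 3760 = 3810$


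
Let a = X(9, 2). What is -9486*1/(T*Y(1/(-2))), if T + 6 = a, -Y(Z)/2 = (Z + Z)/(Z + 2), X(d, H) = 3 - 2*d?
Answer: 4743/14 ≈ 338.79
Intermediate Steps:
Y(Z) = -4*Z/(2 + Z) (Y(Z) = -2*(Z + Z)/(Z + 2) = -2*2*Z/(2 + Z) = -4*Z/(2 + Z))
a = -15 (a = 3 - 2*9 = 3 - 18 = -15)
T = -21 (T = -6 - 15 = -21)
-9486*1/(T*Y(1/(-2))) = -9486/(-4/(-2*(2 + 1/(-2)))*(-21)) = -9486/(-4*(-½)/(2 - ½)*(-21)) = -9486/(-4*(-½)/3/2*(-21)) = -9486/(-4*(-½)*⅔*(-21)) = -9486/((4/3)*(-21)) = -9486/(-28) = -9486*(-1/28) = 4743/14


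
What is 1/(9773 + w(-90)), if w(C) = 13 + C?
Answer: 1/9696 ≈ 0.00010314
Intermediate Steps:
1/(9773 + w(-90)) = 1/(9773 + (13 - 90)) = 1/(9773 - 77) = 1/9696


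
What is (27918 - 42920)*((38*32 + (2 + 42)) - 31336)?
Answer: 451200152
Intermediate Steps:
(27918 - 42920)*((38*32 + (2 + 42)) - 31336) = -15002*((1216 + 44) - 31336) = -15002*(1260 - 31336) = -15002*(-30076) = 451200152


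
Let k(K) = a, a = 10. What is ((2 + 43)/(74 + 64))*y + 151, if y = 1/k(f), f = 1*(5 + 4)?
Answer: 13895/92 ≈ 151.03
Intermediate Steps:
f = 9 (f = 1*9 = 9)
k(K) = 10
y = 1/10 ≈ 0.10000
((2 + 43)/(74 + 64))*y + 151 = ((2 + 43)/(74 + 64))*(1/10) + 151 = (45/138)*(1/10) + 151 = (45*(1/138))*(1/10) + 151 = (15/46)*(1/10) + 151 = 3/92 + 151 = 13895/92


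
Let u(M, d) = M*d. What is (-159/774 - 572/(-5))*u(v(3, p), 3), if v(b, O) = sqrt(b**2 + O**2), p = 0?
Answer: 441933/430 ≈ 1027.8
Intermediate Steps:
v(b, O) = sqrt(O**2 + b**2)
(-159/774 - 572/(-5))*u(v(3, p), 3) = (-159/774 - 572/(-5))*(sqrt(0**2 + 3**2)*3) = (-159*1/774 - 572*(-1/5))*(sqrt(0 + 9)*3) = (-53/258 + 572/5)*(sqrt(9)*3) = 147311*(3*3)/1290 = (147311/1290)*9 = 441933/430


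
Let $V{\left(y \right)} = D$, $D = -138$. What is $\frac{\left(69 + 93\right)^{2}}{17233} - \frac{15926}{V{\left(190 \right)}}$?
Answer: $\frac{139037215}{1189077} \approx 116.93$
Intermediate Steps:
$V{\left(y \right)} = -138$
$\frac{\left(69 + 93\right)^{2}}{17233} - \frac{15926}{V{\left(190 \right)}} = \frac{\left(69 + 93\right)^{2}}{17233} - \frac{15926}{-138} = 162^{2} \cdot \frac{1}{17233} - - \frac{7963}{69} = 26244 \cdot \frac{1}{17233} + \frac{7963}{69} = \frac{26244}{17233} + \frac{7963}{69} = \frac{139037215}{1189077}$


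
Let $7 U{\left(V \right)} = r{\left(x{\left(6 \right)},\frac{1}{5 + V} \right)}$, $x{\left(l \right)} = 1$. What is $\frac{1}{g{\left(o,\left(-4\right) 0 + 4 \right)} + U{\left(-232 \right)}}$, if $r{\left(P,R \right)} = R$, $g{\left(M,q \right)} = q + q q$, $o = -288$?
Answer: $\frac{1589}{31779} \approx 0.050002$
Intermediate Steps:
$g{\left(M,q \right)} = q + q^{2}$
$U{\left(V \right)} = \frac{1}{7 \left(5 + V\right)}$
$\frac{1}{g{\left(o,\left(-4\right) 0 + 4 \right)} + U{\left(-232 \right)}} = \frac{1}{\left(\left(-4\right) 0 + 4\right) \left(1 + \left(\left(-4\right) 0 + 4\right)\right) + \frac{1}{7 \left(5 - 232\right)}} = \frac{1}{\left(0 + 4\right) \left(1 + \left(0 + 4\right)\right) + \frac{1}{7 \left(-227\right)}} = \frac{1}{4 \left(1 + 4\right) + \frac{1}{7} \left(- \frac{1}{227}\right)} = \frac{1}{4 \cdot 5 - \frac{1}{1589}} = \frac{1}{20 - \frac{1}{1589}} = \frac{1}{\frac{31779}{1589}} = \frac{1589}{31779}$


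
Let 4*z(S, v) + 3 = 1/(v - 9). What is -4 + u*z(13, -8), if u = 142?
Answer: -1914/17 ≈ -112.59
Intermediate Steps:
z(S, v) = -¾ + 1/(4*(-9 + v)) (z(S, v) = -¾ + 1/(4*(v - 9)) = -¾ + 1/(4*(-9 + v)))
-4 + u*z(13, -8) = -4 + 142*((28 - 3*(-8))/(4*(-9 - 8))) = -4 + 142*((¼)*(28 + 24)/(-17)) = -4 + 142*((¼)*(-1/17)*52) = -4 + 142*(-13/17) = -4 - 1846/17 = -1914/17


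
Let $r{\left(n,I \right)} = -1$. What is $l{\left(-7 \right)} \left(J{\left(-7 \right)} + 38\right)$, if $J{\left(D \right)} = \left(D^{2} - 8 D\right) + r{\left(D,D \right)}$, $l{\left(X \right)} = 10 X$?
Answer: $-9940$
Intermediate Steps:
$J{\left(D \right)} = -1 + D^{2} - 8 D$ ($J{\left(D \right)} = \left(D^{2} - 8 D\right) - 1 = -1 + D^{2} - 8 D$)
$l{\left(-7 \right)} \left(J{\left(-7 \right)} + 38\right) = 10 \left(-7\right) \left(\left(-1 + \left(-7\right)^{2} - -56\right) + 38\right) = - 70 \left(\left(-1 + 49 + 56\right) + 38\right) = - 70 \left(104 + 38\right) = \left(-70\right) 142 = -9940$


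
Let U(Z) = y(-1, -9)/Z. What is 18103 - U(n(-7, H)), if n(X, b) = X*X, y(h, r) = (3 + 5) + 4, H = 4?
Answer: 887035/49 ≈ 18103.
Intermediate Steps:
y(h, r) = 12 (y(h, r) = 8 + 4 = 12)
n(X, b) = X²
U(Z) = 12/Z
18103 - U(n(-7, H)) = 18103 - 12/((-7)²) = 18103 - 12/49 = 887035/49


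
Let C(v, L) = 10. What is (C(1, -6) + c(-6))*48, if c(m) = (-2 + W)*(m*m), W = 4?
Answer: 3936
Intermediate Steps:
c(m) = 2*m² (c(m) = (-2 + 4)*(m*m) = 2*m²)
(C(1, -6) + c(-6))*48 = (10 + 2*(-6)²)*48 = (10 + 2*36)*48 = (10 + 72)*48 = 82*48 = 3936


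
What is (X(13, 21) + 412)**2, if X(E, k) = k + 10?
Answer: 196249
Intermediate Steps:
X(E, k) = 10 + k
(X(13, 21) + 412)**2 = ((10 + 21) + 412)**2 = (31 + 412)**2 = 443**2 = 196249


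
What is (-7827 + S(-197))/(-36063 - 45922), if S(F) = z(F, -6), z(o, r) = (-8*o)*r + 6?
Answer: 17277/81985 ≈ 0.21073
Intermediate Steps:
z(o, r) = 6 - 8*o*r (z(o, r) = -8*o*r + 6 = 6 - 8*o*r)
S(F) = 6 + 48*F (S(F) = 6 - 8*F*(-6) = 6 + 48*F)
(-7827 + S(-197))/(-36063 - 45922) = (-7827 + (6 + 48*(-197)))/(-36063 - 45922) = (-7827 + (6 - 9456))/(-81985) = (-7827 - 9450)*(-1/81985) = -17277*(-1/81985) = 17277/81985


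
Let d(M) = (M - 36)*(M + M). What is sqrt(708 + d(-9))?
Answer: sqrt(1518) ≈ 38.962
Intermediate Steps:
d(M) = 2*M*(-36 + M) (d(M) = (-36 + M)*(2*M) = 2*M*(-36 + M))
sqrt(708 + d(-9)) = sqrt(708 + 2*(-9)*(-36 - 9)) = sqrt(708 + 2*(-9)*(-45)) = sqrt(708 + 810) = sqrt(1518)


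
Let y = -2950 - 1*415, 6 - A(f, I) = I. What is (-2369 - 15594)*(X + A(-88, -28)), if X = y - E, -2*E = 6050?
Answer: 5496678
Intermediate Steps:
A(f, I) = 6 - I
E = -3025 (E = -½*6050 = -3025)
y = -3365 (y = -2950 - 415 = -3365)
X = -340 (X = -3365 - 1*(-3025) = -3365 + 3025 = -340)
(-2369 - 15594)*(X + A(-88, -28)) = (-2369 - 15594)*(-340 + (6 - 1*(-28))) = -17963*(-340 + (6 + 28)) = -17963*(-340 + 34) = -17963*(-306) = 5496678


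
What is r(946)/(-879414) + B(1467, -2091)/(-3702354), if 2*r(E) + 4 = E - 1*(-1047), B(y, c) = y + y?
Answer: -695799081/361766882284 ≈ -0.0019233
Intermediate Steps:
B(y, c) = 2*y
r(E) = 1043/2 + E/2 (r(E) = -2 + (E - 1*(-1047))/2 = -2 + (E + 1047)/2 = -2 + (1047 + E)/2 = -2 + (1047/2 + E/2) = 1043/2 + E/2)
r(946)/(-879414) + B(1467, -2091)/(-3702354) = (1043/2 + (½)*946)/(-879414) + (2*1467)/(-3702354) = (1043/2 + 473)*(-1/879414) + 2934*(-1/3702354) = (1989/2)*(-1/879414) - 489/617059 = -663/586276 - 489/617059 = -695799081/361766882284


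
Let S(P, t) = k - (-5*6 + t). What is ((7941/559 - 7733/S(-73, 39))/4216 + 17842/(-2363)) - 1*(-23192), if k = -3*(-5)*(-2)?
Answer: 11392425585361/491381124 ≈ 23185.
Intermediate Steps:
k = -30 (k = 15*(-2) = -30)
S(P, t) = -t (S(P, t) = -30 - (-5*6 + t) = -30 - (-30 + t) = -30 + (30 - t) = -t)
((7941/559 - 7733/S(-73, 39))/4216 + 17842/(-2363)) - 1*(-23192) = ((7941/559 - 7733/((-1*39)))/4216 + 17842/(-2363)) - 1*(-23192) = ((7941*(1/559) - 7733/(-39))*(1/4216) + 17842*(-1/2363)) + 23192 = ((7941/559 - 7733*(-1/39))*(1/4216) - 17842/2363) + 23192 = ((7941/559 + 7733/39)*(1/4216) - 17842/2363) + 23192 = ((356342/1677)*(1/4216) - 17842/2363) + 23192 = (178171/3535116 - 17842/2363) + 23192 = -3685442447/491381124 + 23192 = 11392425585361/491381124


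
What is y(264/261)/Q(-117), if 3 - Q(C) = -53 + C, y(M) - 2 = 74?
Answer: 76/173 ≈ 0.43931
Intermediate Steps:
y(M) = 76 (y(M) = 2 + 74 = 76)
Q(C) = 56 - C (Q(C) = 3 - (-53 + C) = 3 + (53 - C) = 56 - C)
y(264/261)/Q(-117) = 76/(56 - 1*(-117)) = 76/(56 + 117) = 76/173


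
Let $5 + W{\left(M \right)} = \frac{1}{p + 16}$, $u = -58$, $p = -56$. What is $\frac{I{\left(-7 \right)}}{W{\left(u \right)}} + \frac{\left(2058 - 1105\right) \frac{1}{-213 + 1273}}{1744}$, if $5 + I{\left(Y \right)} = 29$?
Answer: $- \frac{591500949}{123858880} \approx -4.7756$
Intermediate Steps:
$I{\left(Y \right)} = 24$ ($I{\left(Y \right)} = -5 + 29 = 24$)
$W{\left(M \right)} = - \frac{201}{40}$ ($W{\left(M \right)} = -5 + \frac{1}{-56 + 16} = -5 + \frac{1}{-40} = -5 - \frac{1}{40} = - \frac{201}{40}$)
$\frac{I{\left(-7 \right)}}{W{\left(u \right)}} + \frac{\left(2058 - 1105\right) \frac{1}{-213 + 1273}}{1744} = \frac{24}{- \frac{201}{40}} + \frac{\left(2058 - 1105\right) \frac{1}{-213 + 1273}}{1744} = 24 \left(- \frac{40}{201}\right) + \frac{2058 - 1105}{1060} \cdot \frac{1}{1744} = - \frac{320}{67} + 953 \cdot \frac{1}{1060} \cdot \frac{1}{1744} = - \frac{320}{67} + \frac{953}{1060} \cdot \frac{1}{1744} = - \frac{320}{67} + \frac{953}{1848640} = - \frac{591500949}{123858880}$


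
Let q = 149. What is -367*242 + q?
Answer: -88665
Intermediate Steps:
-367*242 + q = -367*242 + 149 = -88814 + 149 = -88665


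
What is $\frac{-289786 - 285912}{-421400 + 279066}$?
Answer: $\frac{287849}{71167} \approx 4.0447$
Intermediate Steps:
$\frac{-289786 - 285912}{-421400 + 279066} = - \frac{575698}{-142334} = \left(-575698\right) \left(- \frac{1}{142334}\right) = \frac{287849}{71167}$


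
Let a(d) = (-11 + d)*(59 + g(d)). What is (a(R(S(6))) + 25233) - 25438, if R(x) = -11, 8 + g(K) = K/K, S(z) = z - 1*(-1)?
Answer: -1349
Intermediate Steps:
S(z) = 1 + z (S(z) = z + 1 = 1 + z)
g(K) = -7 (g(K) = -8 + K/K = -8 + 1 = -7)
a(d) = -572 + 52*d (a(d) = (-11 + d)*(59 - 7) = (-11 + d)*52 = -572 + 52*d)
(a(R(S(6))) + 25233) - 25438 = ((-572 + 52*(-11)) + 25233) - 25438 = ((-572 - 572) + 25233) - 25438 = (-1144 + 25233) - 25438 = 24089 - 25438 = -1349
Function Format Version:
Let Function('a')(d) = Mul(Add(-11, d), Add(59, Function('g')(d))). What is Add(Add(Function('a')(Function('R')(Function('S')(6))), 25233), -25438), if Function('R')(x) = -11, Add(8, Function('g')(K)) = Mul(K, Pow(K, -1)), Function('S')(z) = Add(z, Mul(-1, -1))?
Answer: -1349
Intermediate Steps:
Function('S')(z) = Add(1, z) (Function('S')(z) = Add(z, 1) = Add(1, z))
Function('g')(K) = -7 (Function('g')(K) = Add(-8, Mul(K, Pow(K, -1))) = Add(-8, 1) = -7)
Function('a')(d) = Add(-572, Mul(52, d)) (Function('a')(d) = Mul(Add(-11, d), Add(59, -7)) = Mul(Add(-11, d), 52) = Add(-572, Mul(52, d)))
Add(Add(Function('a')(Function('R')(Function('S')(6))), 25233), -25438) = Add(Add(Add(-572, Mul(52, -11)), 25233), -25438) = Add(Add(Add(-572, -572), 25233), -25438) = Add(Add(-1144, 25233), -25438) = Add(24089, -25438) = -1349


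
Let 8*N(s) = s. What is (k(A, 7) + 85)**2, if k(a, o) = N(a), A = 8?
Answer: 7396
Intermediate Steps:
N(s) = s/8
k(a, o) = a/8
(k(A, 7) + 85)**2 = ((1/8)*8 + 85)**2 = (1 + 85)**2 = 86**2 = 7396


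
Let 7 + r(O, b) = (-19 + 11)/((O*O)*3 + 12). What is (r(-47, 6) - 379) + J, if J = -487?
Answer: -5795855/6639 ≈ -873.00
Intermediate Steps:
r(O, b) = -7 - 8/(12 + 3*O²) (r(O, b) = -7 + (-19 + 11)/((O*O)*3 + 12) = -7 - 8/(O²*3 + 12) = -7 - 8/(3*O² + 12) = -7 - 8/(12 + 3*O²))
(r(-47, 6) - 379) + J = ((-92 - 21*(-47)²)/(3*(4 + (-47)²)) - 379) - 487 = ((-92 - 21*2209)/(3*(4 + 2209)) - 379) - 487 = ((⅓)*(-92 - 46389)/2213 - 379) - 487 = ((⅓)*(1/2213)*(-46481) - 379) - 487 = (-46481/6639 - 379) - 487 = -2562662/6639 - 487 = -5795855/6639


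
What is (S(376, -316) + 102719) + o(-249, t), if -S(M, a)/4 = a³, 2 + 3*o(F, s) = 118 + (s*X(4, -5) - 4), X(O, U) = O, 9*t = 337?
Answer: 3410661337/27 ≈ 1.2632e+8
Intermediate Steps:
t = 337/9 (t = (⅑)*337 = 337/9 ≈ 37.444)
o(F, s) = 112/3 + 4*s/3 (o(F, s) = -⅔ + (118 + (s*4 - 4))/3 = -⅔ + (118 + (4*s - 4))/3 = -⅔ + (118 + (-4 + 4*s))/3 = -⅔ + (114 + 4*s)/3 = -⅔ + (38 + 4*s/3) = 112/3 + 4*s/3)
S(M, a) = -4*a³
(S(376, -316) + 102719) + o(-249, t) = (-4*(-316)³ + 102719) + (112/3 + (4/3)*(337/9)) = (-4*(-31554496) + 102719) + (112/3 + 1348/27) = (126217984 + 102719) + 2356/27 = 126320703 + 2356/27 = 3410661337/27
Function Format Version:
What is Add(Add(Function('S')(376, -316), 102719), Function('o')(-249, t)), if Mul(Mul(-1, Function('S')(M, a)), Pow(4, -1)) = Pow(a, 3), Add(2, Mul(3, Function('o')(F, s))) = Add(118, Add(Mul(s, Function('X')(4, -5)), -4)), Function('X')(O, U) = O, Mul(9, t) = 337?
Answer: Rational(3410661337, 27) ≈ 1.2632e+8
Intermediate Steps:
t = Rational(337, 9) (t = Mul(Rational(1, 9), 337) = Rational(337, 9) ≈ 37.444)
Function('o')(F, s) = Add(Rational(112, 3), Mul(Rational(4, 3), s)) (Function('o')(F, s) = Add(Rational(-2, 3), Mul(Rational(1, 3), Add(118, Add(Mul(s, 4), -4)))) = Add(Rational(-2, 3), Mul(Rational(1, 3), Add(118, Add(Mul(4, s), -4)))) = Add(Rational(-2, 3), Mul(Rational(1, 3), Add(118, Add(-4, Mul(4, s))))) = Add(Rational(-2, 3), Mul(Rational(1, 3), Add(114, Mul(4, s)))) = Add(Rational(-2, 3), Add(38, Mul(Rational(4, 3), s))) = Add(Rational(112, 3), Mul(Rational(4, 3), s)))
Function('S')(M, a) = Mul(-4, Pow(a, 3))
Add(Add(Function('S')(376, -316), 102719), Function('o')(-249, t)) = Add(Add(Mul(-4, Pow(-316, 3)), 102719), Add(Rational(112, 3), Mul(Rational(4, 3), Rational(337, 9)))) = Add(Add(Mul(-4, -31554496), 102719), Add(Rational(112, 3), Rational(1348, 27))) = Add(Add(126217984, 102719), Rational(2356, 27)) = Add(126320703, Rational(2356, 27)) = Rational(3410661337, 27)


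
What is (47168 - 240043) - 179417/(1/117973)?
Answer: -21166554616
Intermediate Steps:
(47168 - 240043) - 179417/(1/117973) = -192875 - 179417/1/117973 = -192875 - 179417*117973 = -192875 - 21166361741 = -21166554616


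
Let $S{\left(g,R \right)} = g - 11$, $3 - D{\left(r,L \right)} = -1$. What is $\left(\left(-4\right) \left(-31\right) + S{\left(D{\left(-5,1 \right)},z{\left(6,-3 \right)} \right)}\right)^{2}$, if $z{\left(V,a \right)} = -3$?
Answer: $13689$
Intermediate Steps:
$D{\left(r,L \right)} = 4$ ($D{\left(r,L \right)} = 3 - -1 = 3 + 1 = 4$)
$S{\left(g,R \right)} = -11 + g$ ($S{\left(g,R \right)} = g - 11 = -11 + g$)
$\left(\left(-4\right) \left(-31\right) + S{\left(D{\left(-5,1 \right)},z{\left(6,-3 \right)} \right)}\right)^{2} = \left(\left(-4\right) \left(-31\right) + \left(-11 + 4\right)\right)^{2} = \left(124 - 7\right)^{2} = 117^{2} = 13689$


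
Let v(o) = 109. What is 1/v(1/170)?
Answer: 1/109 ≈ 0.0091743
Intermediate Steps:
1/v(1/170) = 1/109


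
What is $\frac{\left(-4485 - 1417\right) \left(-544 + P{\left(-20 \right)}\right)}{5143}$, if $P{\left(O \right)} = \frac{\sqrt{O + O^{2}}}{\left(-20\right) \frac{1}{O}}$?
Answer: $\frac{3210688}{5143} - \frac{11804 \sqrt{95}}{5143} \approx 601.91$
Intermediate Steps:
$P{\left(O \right)} = - \frac{O \sqrt{O + O^{2}}}{20}$ ($P{\left(O \right)} = \sqrt{O + O^{2}} \left(- \frac{O}{20}\right) = - \frac{O \sqrt{O + O^{2}}}{20}$)
$\frac{\left(-4485 - 1417\right) \left(-544 + P{\left(-20 \right)}\right)}{5143} = \frac{\left(-4485 - 1417\right) \left(-544 - - \sqrt{- 20 \left(1 - 20\right)}\right)}{5143} = - 5902 \left(-544 - - \sqrt{\left(-20\right) \left(-19\right)}\right) \frac{1}{5143} = - 5902 \left(-544 - - \sqrt{380}\right) \frac{1}{5143} = - 5902 \left(-544 - - 2 \sqrt{95}\right) \frac{1}{5143} = - 5902 \left(-544 + 2 \sqrt{95}\right) \frac{1}{5143} = \left(3210688 - 11804 \sqrt{95}\right) \frac{1}{5143} = \frac{3210688}{5143} - \frac{11804 \sqrt{95}}{5143}$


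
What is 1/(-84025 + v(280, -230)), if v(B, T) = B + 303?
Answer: -1/83442 ≈ -1.1984e-5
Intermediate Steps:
v(B, T) = 303 + B
1/(-84025 + v(280, -230)) = 1/(-84025 + (303 + 280)) = 1/(-84025 + 583) = 1/(-83442) = -1/83442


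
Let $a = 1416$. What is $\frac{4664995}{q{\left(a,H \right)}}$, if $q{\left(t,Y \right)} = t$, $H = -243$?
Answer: $\frac{4664995}{1416} \approx 3294.5$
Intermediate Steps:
$\frac{4664995}{q{\left(a,H \right)}} = \frac{4664995}{1416}$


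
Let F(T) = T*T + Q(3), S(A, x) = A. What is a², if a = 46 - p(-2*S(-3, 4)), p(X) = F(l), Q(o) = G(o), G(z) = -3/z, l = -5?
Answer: 484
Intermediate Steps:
Q(o) = -3/o
F(T) = -1 + T² (F(T) = T*T - 3/3 = T² - 3*⅓ = T² - 1 = -1 + T²)
p(X) = 24 (p(X) = -1 + (-5)² = -1 + 25 = 24)
a = 22 (a = 46 - 1*24 = 46 - 24 = 22)
a² = 22² = 484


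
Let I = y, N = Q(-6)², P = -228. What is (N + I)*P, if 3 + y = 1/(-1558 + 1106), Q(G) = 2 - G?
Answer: -1571547/113 ≈ -13908.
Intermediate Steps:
y = -1357/452 (y = -3 + 1/(-1558 + 1106) = -3 + 1/(-452) = -3 - 1/452 = -1357/452 ≈ -3.0022)
N = 64 (N = (2 - 1*(-6))² = (2 + 6)² = 8² = 64)
I = -1357/452 ≈ -3.0022
(N + I)*P = (64 - 1357/452)*(-228) = (27571/452)*(-228) = -1571547/113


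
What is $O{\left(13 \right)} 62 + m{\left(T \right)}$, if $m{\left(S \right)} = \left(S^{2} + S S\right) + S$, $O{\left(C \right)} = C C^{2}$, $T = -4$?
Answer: $136242$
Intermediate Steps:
$O{\left(C \right)} = C^{3}$
$m{\left(S \right)} = S + 2 S^{2}$ ($m{\left(S \right)} = \left(S^{2} + S^{2}\right) + S = 2 S^{2} + S = S + 2 S^{2}$)
$O{\left(13 \right)} 62 + m{\left(T \right)} = 13^{3} \cdot 62 - 4 \left(1 + 2 \left(-4\right)\right) = 2197 \cdot 62 - 4 \left(1 - 8\right) = 136214 - -28 = 136214 + 28 = 136242$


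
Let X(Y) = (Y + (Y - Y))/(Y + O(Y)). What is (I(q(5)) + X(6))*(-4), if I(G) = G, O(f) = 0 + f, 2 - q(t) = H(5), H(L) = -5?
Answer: -30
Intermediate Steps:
q(t) = 7 (q(t) = 2 - 1*(-5) = 2 + 5 = 7)
O(f) = f
X(Y) = ½ (X(Y) = (Y + (Y - Y))/(Y + Y) = (Y + 0)/((2*Y)) = Y*(1/(2*Y)) = ½)
(I(q(5)) + X(6))*(-4) = (7 + ½)*(-4) = (15/2)*(-4) = -30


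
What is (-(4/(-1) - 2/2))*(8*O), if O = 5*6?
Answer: 1200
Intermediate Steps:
O = 30
(-(4/(-1) - 2/2))*(8*O) = (-(4/(-1) - 2/2))*(8*30) = -(4*(-1) - 2*1/2)*240 = -(-4 - 1)*240 = -1*(-5)*240 = 5*240 = 1200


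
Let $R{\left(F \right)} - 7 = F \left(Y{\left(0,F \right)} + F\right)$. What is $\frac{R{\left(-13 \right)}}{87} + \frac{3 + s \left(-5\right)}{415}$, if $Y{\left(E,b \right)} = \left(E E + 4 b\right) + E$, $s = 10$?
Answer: $\frac{116497}{12035} \approx 9.6799$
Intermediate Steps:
$Y{\left(E,b \right)} = E + E^{2} + 4 b$ ($Y{\left(E,b \right)} = \left(E^{2} + 4 b\right) + E = E + E^{2} + 4 b$)
$R{\left(F \right)} = 7 + 5 F^{2}$ ($R{\left(F \right)} = 7 + F \left(\left(0 + 0^{2} + 4 F\right) + F\right) = 7 + F \left(\left(0 + 0 + 4 F\right) + F\right) = 7 + F \left(4 F + F\right) = 7 + F 5 F = 7 + 5 F^{2}$)
$\frac{R{\left(-13 \right)}}{87} + \frac{3 + s \left(-5\right)}{415} = \frac{7 + 5 \left(-13\right)^{2}}{87} + \frac{3 + 10 \left(-5\right)}{415} = \left(7 + 5 \cdot 169\right) \frac{1}{87} + \left(3 - 50\right) \frac{1}{415} = \left(7 + 845\right) \frac{1}{87} - \frac{47}{415} = 852 \cdot \frac{1}{87} - \frac{47}{415} = \frac{284}{29} - \frac{47}{415} = \frac{116497}{12035}$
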